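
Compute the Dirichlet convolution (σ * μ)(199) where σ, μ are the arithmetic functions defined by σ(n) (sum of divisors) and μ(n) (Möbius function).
(σ * μ)(199) = 199

Divisors of 199: [1, 199]. For each d | 199:
  d = 1: σ(1) · μ(199/1) = 1 · -1 = -1
  d = 199: σ(199) · μ(199/199) = 200 · 1 = 200
Summing: (σ * μ)(199) = -1 + 200 = 199.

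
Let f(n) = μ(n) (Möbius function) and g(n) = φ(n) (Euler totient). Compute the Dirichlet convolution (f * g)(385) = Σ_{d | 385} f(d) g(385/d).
(μ * φ)(385) = 135

Divisors of 385: [1, 5, 7, 11, 35, 55, 77, 385]. For each d | 385:
  d = 1: μ(1) · φ(385/1) = 1 · 240 = 240
  d = 5: μ(5) · φ(385/5) = -1 · 60 = -60
  d = 7: μ(7) · φ(385/7) = -1 · 40 = -40
  d = 11: μ(11) · φ(385/11) = -1 · 24 = -24
  d = 35: μ(35) · φ(385/35) = 1 · 10 = 10
  d = 55: μ(55) · φ(385/55) = 1 · 6 = 6
  d = 77: μ(77) · φ(385/77) = 1 · 4 = 4
  d = 385: μ(385) · φ(385/385) = -1 · 1 = -1
Summing: (μ * φ)(385) = 240 + -60 + -40 + -24 + 10 + 6 + 4 + -1 = 135.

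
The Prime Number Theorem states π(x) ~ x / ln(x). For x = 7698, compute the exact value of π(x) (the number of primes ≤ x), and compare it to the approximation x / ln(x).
π(7698) = 976;  x/ln(x) ≈ 860.24;  relative error ≈ 11.86%.

Directly count primes up to 7698: π(7698) = 976. The PNT approximation gives 7698/ln(7698) ≈ 7698/8.94872 ≈ 860.24. Relative error (π(x) − x/ln(x)) / π(x) ≈ 11.86%; the approximation is known to undercount slightly (Li(x) is a better estimate).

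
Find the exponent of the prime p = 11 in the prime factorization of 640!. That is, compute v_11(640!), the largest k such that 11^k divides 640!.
v_11(640!) = 63

Legendre's formula: v_p(n!) = Σ_{k ≥ 1} ⌊n / p^k⌋. For p = 11, n = 640, the terms are:
  ⌊640/11^1⌋ = ⌊640/11⌋ = 58
  ⌊640/11^2⌋ = ⌊640/121⌋ = 5
(the next term ⌊640/11^3⌋ = 0, terminating the sum). Summing: v_11(640!) = 58 + 5 = 63.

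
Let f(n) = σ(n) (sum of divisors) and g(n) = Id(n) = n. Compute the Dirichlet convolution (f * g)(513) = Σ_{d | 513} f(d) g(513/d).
(σ * Id)(513) = 5538

Divisors of 513: [1, 3, 9, 19, 27, 57, 171, 513]. For each d | 513:
  d = 1: σ(1) · Id(513/1) = 1 · 513 = 513
  d = 3: σ(3) · Id(513/3) = 4 · 171 = 684
  d = 9: σ(9) · Id(513/9) = 13 · 57 = 741
  d = 19: σ(19) · Id(513/19) = 20 · 27 = 540
  d = 27: σ(27) · Id(513/27) = 40 · 19 = 760
  d = 57: σ(57) · Id(513/57) = 80 · 9 = 720
  d = 171: σ(171) · Id(513/171) = 260 · 3 = 780
  d = 513: σ(513) · Id(513/513) = 800 · 1 = 800
Summing: (σ * Id)(513) = 513 + 684 + 741 + 540 + 760 + 720 + 780 + 800 = 5538.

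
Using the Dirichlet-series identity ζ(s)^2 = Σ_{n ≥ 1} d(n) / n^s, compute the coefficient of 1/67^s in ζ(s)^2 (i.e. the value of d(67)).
d(67) = 2

ζ(s)^2 = (Σ 1/m^s)(Σ 1/k^s). The coefficient of 1/n^s in the product is the number of ordered pairs (m, k) with mk = n, which equals d(n). For n = 67, divisors are [1, 67], so d(67) = 2.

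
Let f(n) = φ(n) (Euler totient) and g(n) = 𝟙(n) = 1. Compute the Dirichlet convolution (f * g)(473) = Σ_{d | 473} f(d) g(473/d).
(φ * 𝟙)(473) = 473

Divisors of 473: [1, 11, 43, 473]. For each d | 473:
  d = 1: φ(1) · 𝟙(473/1) = 1 · 1 = 1
  d = 11: φ(11) · 𝟙(473/11) = 10 · 1 = 10
  d = 43: φ(43) · 𝟙(473/43) = 42 · 1 = 42
  d = 473: φ(473) · 𝟙(473/473) = 420 · 1 = 420
Summing: (φ * 𝟙)(473) = 1 + 10 + 42 + 420 = 473.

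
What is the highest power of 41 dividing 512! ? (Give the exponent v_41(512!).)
v_41(512!) = 12

Legendre's formula: v_p(n!) = Σ_{k ≥ 1} ⌊n / p^k⌋. For p = 41, n = 512, the terms are:
  ⌊512/41^1⌋ = ⌊512/41⌋ = 12
(the next term ⌊512/41^2⌋ = 0, terminating the sum). Summing: v_41(512!) = 12 = 12.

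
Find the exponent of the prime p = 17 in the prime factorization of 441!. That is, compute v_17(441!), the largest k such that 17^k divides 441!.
v_17(441!) = 26

Legendre's formula: v_p(n!) = Σ_{k ≥ 1} ⌊n / p^k⌋. For p = 17, n = 441, the terms are:
  ⌊441/17^1⌋ = ⌊441/17⌋ = 25
  ⌊441/17^2⌋ = ⌊441/289⌋ = 1
(the next term ⌊441/17^3⌋ = 0, terminating the sum). Summing: v_17(441!) = 25 + 1 = 26.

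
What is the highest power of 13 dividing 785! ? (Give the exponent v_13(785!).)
v_13(785!) = 64

Legendre's formula: v_p(n!) = Σ_{k ≥ 1} ⌊n / p^k⌋. For p = 13, n = 785, the terms are:
  ⌊785/13^1⌋ = ⌊785/13⌋ = 60
  ⌊785/13^2⌋ = ⌊785/169⌋ = 4
(the next term ⌊785/13^3⌋ = 0, terminating the sum). Summing: v_13(785!) = 60 + 4 = 64.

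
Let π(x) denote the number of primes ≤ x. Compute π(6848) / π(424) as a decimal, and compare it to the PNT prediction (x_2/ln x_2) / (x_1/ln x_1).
π(6848)/π(424) = 881/82 ≈ 10.7439;  PNT prediction ≈ 11.0634.

π(424) = 82 and π(6848) = 881, so π(6848)/π(424) ≈ 10.7439. The PNT-predicted ratio is (6848/ln(6848)) / (424/ln(424)) ≈ 11.0634. The two agree to within a few percent, as expected.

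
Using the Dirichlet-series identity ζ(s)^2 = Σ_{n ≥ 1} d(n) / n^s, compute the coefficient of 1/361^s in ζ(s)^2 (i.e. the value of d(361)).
d(361) = 3

ζ(s)^2 = (Σ 1/m^s)(Σ 1/k^s). The coefficient of 1/n^s in the product is the number of ordered pairs (m, k) with mk = n, which equals d(n). For n = 361, divisors are [1, 19, 361], so d(361) = 3.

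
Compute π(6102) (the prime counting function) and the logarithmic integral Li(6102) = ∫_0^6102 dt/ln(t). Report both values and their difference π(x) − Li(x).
π(6102) = 796;  Li(6102) ≈ 812.13;  π(x) − Li(x) ≈ -16.13.

Direct count of primes ≤ 6102 gives π(6102) = 796. Numerical evaluation of the logarithmic integral gives Li(6102) ≈ 812.13. The difference π(x) − Li(x) ≈ -16.13 is typically negative for small/moderate x (Li(x) overestimates), though Littlewood's theorem shows this sign changes infinitely often.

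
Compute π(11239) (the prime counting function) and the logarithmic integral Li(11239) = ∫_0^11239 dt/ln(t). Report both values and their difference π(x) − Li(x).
π(11239) = 1358;  Li(11239) ≈ 1379.80;  π(x) − Li(x) ≈ -21.80.

Direct count of primes ≤ 11239 gives π(11239) = 1358. Numerical evaluation of the logarithmic integral gives Li(11239) ≈ 1379.80. The difference π(x) − Li(x) ≈ -21.80 is typically negative for small/moderate x (Li(x) overestimates), though Littlewood's theorem shows this sign changes infinitely often.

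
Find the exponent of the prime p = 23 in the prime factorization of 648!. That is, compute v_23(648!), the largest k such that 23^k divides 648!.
v_23(648!) = 29

Legendre's formula: v_p(n!) = Σ_{k ≥ 1} ⌊n / p^k⌋. For p = 23, n = 648, the terms are:
  ⌊648/23^1⌋ = ⌊648/23⌋ = 28
  ⌊648/23^2⌋ = ⌊648/529⌋ = 1
(the next term ⌊648/23^3⌋ = 0, terminating the sum). Summing: v_23(648!) = 28 + 1 = 29.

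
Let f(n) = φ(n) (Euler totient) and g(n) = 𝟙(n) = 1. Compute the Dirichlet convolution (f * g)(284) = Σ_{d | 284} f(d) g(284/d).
(φ * 𝟙)(284) = 284

Divisors of 284: [1, 2, 4, 71, 142, 284]. For each d | 284:
  d = 1: φ(1) · 𝟙(284/1) = 1 · 1 = 1
  d = 2: φ(2) · 𝟙(284/2) = 1 · 1 = 1
  d = 4: φ(4) · 𝟙(284/4) = 2 · 1 = 2
  d = 71: φ(71) · 𝟙(284/71) = 70 · 1 = 70
  d = 142: φ(142) · 𝟙(284/142) = 70 · 1 = 70
  d = 284: φ(284) · 𝟙(284/284) = 140 · 1 = 140
Summing: (φ * 𝟙)(284) = 1 + 1 + 2 + 70 + 70 + 140 = 284.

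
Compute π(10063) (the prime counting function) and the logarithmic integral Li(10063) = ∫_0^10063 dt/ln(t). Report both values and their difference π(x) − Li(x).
π(10063) = 1234;  Li(10063) ≈ 1252.98;  π(x) − Li(x) ≈ -18.98.

Direct count of primes ≤ 10063 gives π(10063) = 1234. Numerical evaluation of the logarithmic integral gives Li(10063) ≈ 1252.98. The difference π(x) − Li(x) ≈ -18.98 is typically negative for small/moderate x (Li(x) overestimates), though Littlewood's theorem shows this sign changes infinitely often.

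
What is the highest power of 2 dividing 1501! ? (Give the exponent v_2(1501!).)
v_2(1501!) = 1493

Legendre's formula: v_p(n!) = Σ_{k ≥ 1} ⌊n / p^k⌋. For p = 2, n = 1501, the terms are:
  ⌊1501/2^1⌋ = ⌊1501/2⌋ = 750
  ⌊1501/2^2⌋ = ⌊1501/4⌋ = 375
  ⌊1501/2^3⌋ = ⌊1501/8⌋ = 187
  ⌊1501/2^4⌋ = ⌊1501/16⌋ = 93
  ⌊1501/2^5⌋ = ⌊1501/32⌋ = 46
  ⌊1501/2^6⌋ = ⌊1501/64⌋ = 23
  ⌊1501/2^7⌋ = ⌊1501/128⌋ = 11
  ⌊1501/2^8⌋ = ⌊1501/256⌋ = 5
  ⌊1501/2^9⌋ = ⌊1501/512⌋ = 2
  ⌊1501/2^10⌋ = ⌊1501/1024⌋ = 1
(the next term ⌊1501/2^11⌋ = 0, terminating the sum). Summing: v_2(1501!) = 750 + 375 + 187 + 93 + 46 + 23 + 11 + 5 + 2 + 1 = 1493.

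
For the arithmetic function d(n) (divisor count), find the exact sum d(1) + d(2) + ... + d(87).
Σ_{n ≤ 87} d(n) = 403

Compute d(n) for each 1 ≤ n ≤ 87: d(1) = 1, d(2) = 2, d(3) = 2, d(4) = 3, d(5) = 2, d(6) = 4, d(7) = 2, d(8) = 4, d(9) = 3, d(10) = 4, d(11) = 2, d(12) = 6, d(13) = 2, d(14) = 4, d(15) = 4, d(16) = 5, d(17) = 2, d(18) = 6, d(19) = 2, d(20) = 6, d(21) = 4, d(22) = 4, d(23) = 2, d(24) = 8, d(25) = 3, d(26) = 4, d(27) = 4, d(28) = 6, d(29) = 2, d(30) = 8, d(31) = 2, d(32) = 6, d(33) = 4, d(34) = 4, d(35) = 4, d(36) = 9, d(37) = 2, d(38) = 4, d(39) = 4, d(40) = 8, d(41) = 2, d(42) = 8, d(43) = 2, d(44) = 6, d(45) = 6, d(46) = 4, d(47) = 2, d(48) = 10, d(49) = 3, d(50) = 6, d(51) = 4, d(52) = 6, d(53) = 2, d(54) = 8, d(55) = 4, d(56) = 8, d(57) = 4, d(58) = 4, d(59) = 2, d(60) = 12, d(61) = 2, d(62) = 4, d(63) = 6, d(64) = 7, d(65) = 4, d(66) = 8, d(67) = 2, d(68) = 6, d(69) = 4, d(70) = 8, d(71) = 2, d(72) = 12, d(73) = 2, d(74) = 4, d(75) = 6, d(76) = 6, d(77) = 4, d(78) = 8, d(79) = 2, d(80) = 10, d(81) = 5, d(82) = 4, d(83) = 2, d(84) = 12, d(85) = 4, d(86) = 4, d(87) = 4. Summing all 87 values: 403. (Dirichlet's divisor formula: Σ_{n ≤ x} d(n) = x ln(x) + (2γ − 1) x + O(√x). For x = 87, the asymptotic estimate is ≈ 401.97.)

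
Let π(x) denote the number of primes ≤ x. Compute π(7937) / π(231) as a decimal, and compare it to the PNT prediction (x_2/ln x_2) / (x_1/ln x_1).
π(7937)/π(231) = 1003/50 ≈ 20.0600;  PNT prediction ≈ 20.8254.

π(231) = 50 and π(7937) = 1003, so π(7937)/π(231) ≈ 20.0600. The PNT-predicted ratio is (7937/ln(7937)) / (231/ln(231)) ≈ 20.8254. The two agree to within a few percent, as expected.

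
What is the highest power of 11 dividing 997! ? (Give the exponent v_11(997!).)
v_11(997!) = 98

Legendre's formula: v_p(n!) = Σ_{k ≥ 1} ⌊n / p^k⌋. For p = 11, n = 997, the terms are:
  ⌊997/11^1⌋ = ⌊997/11⌋ = 90
  ⌊997/11^2⌋ = ⌊997/121⌋ = 8
(the next term ⌊997/11^3⌋ = 0, terminating the sum). Summing: v_11(997!) = 90 + 8 = 98.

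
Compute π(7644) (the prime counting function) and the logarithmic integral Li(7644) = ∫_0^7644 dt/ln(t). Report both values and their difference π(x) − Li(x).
π(7644) = 970;  Li(7644) ≈ 986.70;  π(x) − Li(x) ≈ -16.70.

Direct count of primes ≤ 7644 gives π(7644) = 970. Numerical evaluation of the logarithmic integral gives Li(7644) ≈ 986.70. The difference π(x) − Li(x) ≈ -16.70 is typically negative for small/moderate x (Li(x) overestimates), though Littlewood's theorem shows this sign changes infinitely often.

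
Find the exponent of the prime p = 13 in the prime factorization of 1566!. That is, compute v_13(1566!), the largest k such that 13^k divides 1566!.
v_13(1566!) = 129

Legendre's formula: v_p(n!) = Σ_{k ≥ 1} ⌊n / p^k⌋. For p = 13, n = 1566, the terms are:
  ⌊1566/13^1⌋ = ⌊1566/13⌋ = 120
  ⌊1566/13^2⌋ = ⌊1566/169⌋ = 9
(the next term ⌊1566/13^3⌋ = 0, terminating the sum). Summing: v_13(1566!) = 120 + 9 = 129.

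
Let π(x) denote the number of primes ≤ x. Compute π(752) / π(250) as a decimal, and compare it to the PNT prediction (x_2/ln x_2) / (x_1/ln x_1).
π(752)/π(250) = 133/53 ≈ 2.5094;  PNT prediction ≈ 2.5078.

π(250) = 53 and π(752) = 133, so π(752)/π(250) ≈ 2.5094. The PNT-predicted ratio is (752/ln(752)) / (250/ln(250)) ≈ 2.5078. The two agree to within a few percent, as expected.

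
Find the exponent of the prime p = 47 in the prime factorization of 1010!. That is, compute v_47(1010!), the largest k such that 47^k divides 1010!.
v_47(1010!) = 21

Legendre's formula: v_p(n!) = Σ_{k ≥ 1} ⌊n / p^k⌋. For p = 47, n = 1010, the terms are:
  ⌊1010/47^1⌋ = ⌊1010/47⌋ = 21
(the next term ⌊1010/47^2⌋ = 0, terminating the sum). Summing: v_47(1010!) = 21 = 21.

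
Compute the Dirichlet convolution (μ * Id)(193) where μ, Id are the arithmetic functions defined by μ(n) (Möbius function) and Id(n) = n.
(μ * Id)(193) = 192

Divisors of 193: [1, 193]. For each d | 193:
  d = 1: μ(1) · Id(193/1) = 1 · 193 = 193
  d = 193: μ(193) · Id(193/193) = -1 · 1 = -1
Summing: (μ * Id)(193) = 193 + -1 = 192.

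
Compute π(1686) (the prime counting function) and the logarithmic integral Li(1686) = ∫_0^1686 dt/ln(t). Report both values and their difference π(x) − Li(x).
π(1686) = 263;  Li(1686) ≈ 273.04;  π(x) − Li(x) ≈ -10.04.

Direct count of primes ≤ 1686 gives π(1686) = 263. Numerical evaluation of the logarithmic integral gives Li(1686) ≈ 273.04. The difference π(x) − Li(x) ≈ -10.04 is typically negative for small/moderate x (Li(x) overestimates), though Littlewood's theorem shows this sign changes infinitely often.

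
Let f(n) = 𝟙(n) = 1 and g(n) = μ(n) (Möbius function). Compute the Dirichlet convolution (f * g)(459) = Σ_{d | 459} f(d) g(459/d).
(𝟙 * μ)(459) = 0

Divisors of 459: [1, 3, 9, 17, 27, 51, 153, 459]. For each d | 459:
  d = 1: 𝟙(1) · μ(459/1) = 1 · 0 = 0
  d = 3: 𝟙(3) · μ(459/3) = 1 · 0 = 0
  d = 9: 𝟙(9) · μ(459/9) = 1 · 1 = 1
  d = 17: 𝟙(17) · μ(459/17) = 1 · 0 = 0
  d = 27: 𝟙(27) · μ(459/27) = 1 · -1 = -1
  d = 51: 𝟙(51) · μ(459/51) = 1 · 0 = 0
  d = 153: 𝟙(153) · μ(459/153) = 1 · -1 = -1
  d = 459: 𝟙(459) · μ(459/459) = 1 · 1 = 1
Summing: (𝟙 * μ)(459) = 0 + 0 + 1 + 0 + -1 + 0 + -1 + 1 = 0.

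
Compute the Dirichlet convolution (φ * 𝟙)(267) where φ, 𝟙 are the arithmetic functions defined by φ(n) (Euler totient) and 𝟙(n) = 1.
(φ * 𝟙)(267) = 267

Divisors of 267: [1, 3, 89, 267]. For each d | 267:
  d = 1: φ(1) · 𝟙(267/1) = 1 · 1 = 1
  d = 3: φ(3) · 𝟙(267/3) = 2 · 1 = 2
  d = 89: φ(89) · 𝟙(267/89) = 88 · 1 = 88
  d = 267: φ(267) · 𝟙(267/267) = 176 · 1 = 176
Summing: (φ * 𝟙)(267) = 1 + 2 + 88 + 176 = 267.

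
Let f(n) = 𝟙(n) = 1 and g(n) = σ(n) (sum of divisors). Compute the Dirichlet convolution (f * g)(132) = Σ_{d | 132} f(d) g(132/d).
(𝟙 * σ)(132) = 715

Divisors of 132: [1, 2, 3, 4, 6, 11, 12, 22, 33, 44, 66, 132]. For each d | 132:
  d = 1: 𝟙(1) · σ(132/1) = 1 · 336 = 336
  d = 2: 𝟙(2) · σ(132/2) = 1 · 144 = 144
  d = 3: 𝟙(3) · σ(132/3) = 1 · 84 = 84
  d = 4: 𝟙(4) · σ(132/4) = 1 · 48 = 48
  d = 6: 𝟙(6) · σ(132/6) = 1 · 36 = 36
  d = 11: 𝟙(11) · σ(132/11) = 1 · 28 = 28
  d = 12: 𝟙(12) · σ(132/12) = 1 · 12 = 12
  d = 22: 𝟙(22) · σ(132/22) = 1 · 12 = 12
  d = 33: 𝟙(33) · σ(132/33) = 1 · 7 = 7
  d = 44: 𝟙(44) · σ(132/44) = 1 · 4 = 4
  d = 66: 𝟙(66) · σ(132/66) = 1 · 3 = 3
  d = 132: 𝟙(132) · σ(132/132) = 1 · 1 = 1
Summing: (𝟙 * σ)(132) = 336 + 144 + 84 + 48 + 36 + 28 + 12 + 12 + 7 + 4 + 3 + 1 = 715.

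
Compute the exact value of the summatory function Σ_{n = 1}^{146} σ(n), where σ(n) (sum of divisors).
Σ_{n ≤ 146} σ(n) = 17588

Compute σ(n) for each 1 ≤ n ≤ 146: σ(1) = 1, σ(2) = 3, σ(3) = 4, σ(4) = 7, σ(5) = 6, σ(6) = 12, σ(7) = 8, σ(8) = 15, σ(9) = 13, σ(10) = 18, σ(11) = 12, σ(12) = 28, σ(13) = 14, σ(14) = 24, σ(15) = 24, σ(16) = 31, σ(17) = 18, σ(18) = 39, σ(19) = 20, σ(20) = 42, σ(21) = 32, σ(22) = 36, σ(23) = 24, σ(24) = 60, σ(25) = 31, σ(26) = 42, σ(27) = 40, σ(28) = 56, σ(29) = 30, σ(30) = 72, σ(31) = 32, σ(32) = 63, σ(33) = 48, σ(34) = 54, σ(35) = 48, σ(36) = 91, σ(37) = 38, σ(38) = 60, σ(39) = 56, σ(40) = 90, σ(41) = 42, σ(42) = 96, σ(43) = 44, σ(44) = 84, σ(45) = 78, σ(46) = 72, σ(47) = 48, σ(48) = 124, σ(49) = 57, σ(50) = 93, σ(51) = 72, σ(52) = 98, σ(53) = 54, σ(54) = 120, σ(55) = 72, σ(56) = 120, σ(57) = 80, σ(58) = 90, σ(59) = 60, σ(60) = 168, σ(61) = 62, σ(62) = 96, σ(63) = 104, σ(64) = 127, σ(65) = 84, σ(66) = 144, σ(67) = 68, σ(68) = 126, σ(69) = 96, σ(70) = 144, σ(71) = 72, σ(72) = 195, σ(73) = 74, σ(74) = 114, σ(75) = 124, σ(76) = 140, σ(77) = 96, σ(78) = 168, σ(79) = 80, σ(80) = 186, σ(81) = 121, σ(82) = 126, σ(83) = 84, σ(84) = 224, σ(85) = 108, σ(86) = 132, σ(87) = 120, σ(88) = 180, σ(89) = 90, σ(90) = 234, σ(91) = 112, σ(92) = 168, σ(93) = 128, σ(94) = 144, σ(95) = 120, σ(96) = 252, σ(97) = 98, σ(98) = 171, σ(99) = 156, σ(100) = 217, σ(101) = 102, σ(102) = 216, σ(103) = 104, σ(104) = 210, σ(105) = 192, σ(106) = 162, σ(107) = 108, σ(108) = 280, σ(109) = 110, σ(110) = 216, σ(111) = 152, σ(112) = 248, σ(113) = 114, σ(114) = 240, σ(115) = 144, σ(116) = 210, σ(117) = 182, σ(118) = 180, σ(119) = 144, σ(120) = 360, σ(121) = 133, σ(122) = 186, σ(123) = 168, σ(124) = 224, σ(125) = 156, σ(126) = 312, σ(127) = 128, σ(128) = 255, σ(129) = 176, σ(130) = 252, σ(131) = 132, σ(132) = 336, σ(133) = 160, σ(134) = 204, σ(135) = 240, σ(136) = 270, σ(137) = 138, σ(138) = 288, σ(139) = 140, σ(140) = 336, σ(141) = 192, σ(142) = 216, σ(143) = 168, σ(144) = 403, σ(145) = 180, σ(146) = 222. Summing all 146 values: 17588. (Average order: Σ_{n ≤ x} σ(n) ~ (π²/12) x². For x = 146, (π²/12)·146² ≈ 17531.71.)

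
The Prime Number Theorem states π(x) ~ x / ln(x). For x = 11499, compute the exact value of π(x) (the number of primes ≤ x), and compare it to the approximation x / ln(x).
π(11499) = 1387;  x/ln(x) ≈ 1229.84;  relative error ≈ 11.33%.

Directly count primes up to 11499: π(11499) = 1387. The PNT approximation gives 11499/ln(11499) ≈ 11499/9.35002 ≈ 1229.84. Relative error (π(x) − x/ln(x)) / π(x) ≈ 11.33%; the approximation is known to undercount slightly (Li(x) is a better estimate).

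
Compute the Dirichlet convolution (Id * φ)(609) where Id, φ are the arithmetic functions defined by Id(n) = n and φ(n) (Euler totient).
(Id * φ)(609) = 3705

Divisors of 609: [1, 3, 7, 21, 29, 87, 203, 609]. For each d | 609:
  d = 1: Id(1) · φ(609/1) = 1 · 336 = 336
  d = 3: Id(3) · φ(609/3) = 3 · 168 = 504
  d = 7: Id(7) · φ(609/7) = 7 · 56 = 392
  d = 21: Id(21) · φ(609/21) = 21 · 28 = 588
  d = 29: Id(29) · φ(609/29) = 29 · 12 = 348
  d = 87: Id(87) · φ(609/87) = 87 · 6 = 522
  d = 203: Id(203) · φ(609/203) = 203 · 2 = 406
  d = 609: Id(609) · φ(609/609) = 609 · 1 = 609
Summing: (Id * φ)(609) = 336 + 504 + 392 + 588 + 348 + 522 + 406 + 609 = 3705.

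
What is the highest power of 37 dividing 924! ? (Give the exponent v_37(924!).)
v_37(924!) = 24

Legendre's formula: v_p(n!) = Σ_{k ≥ 1} ⌊n / p^k⌋. For p = 37, n = 924, the terms are:
  ⌊924/37^1⌋ = ⌊924/37⌋ = 24
(the next term ⌊924/37^2⌋ = 0, terminating the sum). Summing: v_37(924!) = 24 = 24.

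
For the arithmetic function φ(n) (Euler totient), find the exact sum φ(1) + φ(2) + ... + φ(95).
Σ_{n ≤ 95} φ(n) = 2774

Compute φ(n) for each 1 ≤ n ≤ 95: φ(1) = 1, φ(2) = 1, φ(3) = 2, φ(4) = 2, φ(5) = 4, φ(6) = 2, φ(7) = 6, φ(8) = 4, φ(9) = 6, φ(10) = 4, φ(11) = 10, φ(12) = 4, φ(13) = 12, φ(14) = 6, φ(15) = 8, φ(16) = 8, φ(17) = 16, φ(18) = 6, φ(19) = 18, φ(20) = 8, φ(21) = 12, φ(22) = 10, φ(23) = 22, φ(24) = 8, φ(25) = 20, φ(26) = 12, φ(27) = 18, φ(28) = 12, φ(29) = 28, φ(30) = 8, φ(31) = 30, φ(32) = 16, φ(33) = 20, φ(34) = 16, φ(35) = 24, φ(36) = 12, φ(37) = 36, φ(38) = 18, φ(39) = 24, φ(40) = 16, φ(41) = 40, φ(42) = 12, φ(43) = 42, φ(44) = 20, φ(45) = 24, φ(46) = 22, φ(47) = 46, φ(48) = 16, φ(49) = 42, φ(50) = 20, φ(51) = 32, φ(52) = 24, φ(53) = 52, φ(54) = 18, φ(55) = 40, φ(56) = 24, φ(57) = 36, φ(58) = 28, φ(59) = 58, φ(60) = 16, φ(61) = 60, φ(62) = 30, φ(63) = 36, φ(64) = 32, φ(65) = 48, φ(66) = 20, φ(67) = 66, φ(68) = 32, φ(69) = 44, φ(70) = 24, φ(71) = 70, φ(72) = 24, φ(73) = 72, φ(74) = 36, φ(75) = 40, φ(76) = 36, φ(77) = 60, φ(78) = 24, φ(79) = 78, φ(80) = 32, φ(81) = 54, φ(82) = 40, φ(83) = 82, φ(84) = 24, φ(85) = 64, φ(86) = 42, φ(87) = 56, φ(88) = 40, φ(89) = 88, φ(90) = 24, φ(91) = 72, φ(92) = 44, φ(93) = 60, φ(94) = 46, φ(95) = 72. Summing all 95 values: 2774. (Average order: Σ_{n ≤ x} φ(n) ~ (3/π²) x². For x = 95, (3/π²)·95² ≈ 2743.27.)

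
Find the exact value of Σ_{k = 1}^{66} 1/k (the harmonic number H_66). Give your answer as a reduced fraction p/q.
H_66 = 209060999005535159677640233/43787662374178602500420800

Direct summation: H_66 = 1 + 1/2 + ... + 1/66. The least common denominator is lcm(1, ..., 66) = 1182266884102822267511361600; over this denominator the numerator is 1182266884102822267511361600 + 591133442051411133755680800 + 394088961367607422503787200 + 295566721025705566877840400 + 236453376820564453502272320 + 197044480683803711251893600 + 168895269157546038215908800 + 147783360512852783438920200 + 131362987122535807501262400 + 118226688410282226751136160 + 107478807645711115228305600 + 98522240341901855625946800 + 90943606469447866731643200 + 84447634578773019107954400 + 78817792273521484500757440 + 73891680256426391719460100 + 69545110829577780441844800 + 65681493561267903750631200 + 62224572847516961447966400 + 59113344205141113375568080 + 56298423052515346071969600 + 53739403822855557614152800 + 51402908004470533370059200 + 49261120170950927812973400 + 47290675364112890700454464 + 45471803234723933365821600 + 43787662374178602500420800 + 42223817289386509553977200 + 40767823589752491983150400 + 39408896136760742250378720 + 38137641422671686048753600 + 36945840128213195859730050 + 35826269215237038409435200 + 34772555414788890220922400 + 33779053831509207643181760 + 32840746780633951875315600 + 31953159029806007230036800 + 31112286423758480723983200 + 30314535489815955577214400 + 29556672102570556687784040 + 28835777661044445549057600 + 28149211526257673035984800 + 27494578700065634128171200 + 26869701911427778807076400 + 26272597424507161500252480 + 25701454002235266685029600 + 25154614555379197181092800 + 24630560085475463906486700 + 24127895593935148316558400 + 23645337682056445350227232 + 23181703609859260147281600 + 22735901617361966682910800 + 22306922341562684292667200 + 21893831187089301250210400 + 21495761529142223045661120 + 21111908644693254776988600 + 20741524282505653815988800 + 20383911794876245991575200 + 20038421764454614703582400 + 19704448068380371125189360 + 19381424329554463401825600 + 19068820711335843024376800 + 18766141017505115357323200 + 18472920064106597929865025 + 18188721293889573346328640 + 17913134607618519204717600 = 5644646973149449311296286291, so H_66 = 5644646973149449311296286291/1182266884102822267511361600; reducing by gcd(5644646973149449311296286291, 1182266884102822267511361600) = 27 gives 209060999005535159677640233/43787662374178602500420800 ≈ 4.77443. (The PNT-adjacent estimate ln(66) + γ ≈ 4.76687 matches within O(1/n).)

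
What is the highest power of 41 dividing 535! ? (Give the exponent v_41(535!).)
v_41(535!) = 13

Legendre's formula: v_p(n!) = Σ_{k ≥ 1} ⌊n / p^k⌋. For p = 41, n = 535, the terms are:
  ⌊535/41^1⌋ = ⌊535/41⌋ = 13
(the next term ⌊535/41^2⌋ = 0, terminating the sum). Summing: v_41(535!) = 13 = 13.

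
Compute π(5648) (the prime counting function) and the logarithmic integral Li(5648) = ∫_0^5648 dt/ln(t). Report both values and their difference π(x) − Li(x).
π(5648) = 742;  Li(5648) ≈ 759.81;  π(x) − Li(x) ≈ -17.81.

Direct count of primes ≤ 5648 gives π(5648) = 742. Numerical evaluation of the logarithmic integral gives Li(5648) ≈ 759.81. The difference π(x) − Li(x) ≈ -17.81 is typically negative for small/moderate x (Li(x) overestimates), though Littlewood's theorem shows this sign changes infinitely often.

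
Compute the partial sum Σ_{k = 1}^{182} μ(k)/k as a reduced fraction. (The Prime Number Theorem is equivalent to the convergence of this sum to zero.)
Σ μ(k)/k = -42777633147096095202261336980430876153798047365508655725648588303365613/2698673146402774891360107038836843903137758765182175327729755799791307145

Values of μ(k) for 1 ≤ k ≤ 182: μ(1) = 1, μ(2) = -1, μ(3) = -1, μ(5) = -1, μ(6) = 1, μ(7) = -1, μ(10) = 1, μ(11) = -1, μ(13) = -1, μ(14) = 1, μ(15) = 1, μ(17) = -1, μ(19) = -1, μ(21) = 1, μ(22) = 1, μ(23) = -1, μ(26) = 1, μ(29) = -1, μ(30) = -1, μ(31) = -1, μ(33) = 1, μ(34) = 1, μ(35) = 1, μ(37) = -1, μ(38) = 1, μ(39) = 1, μ(41) = -1, μ(42) = -1, μ(43) = -1, μ(46) = 1, μ(47) = -1, μ(51) = 1, μ(53) = -1, μ(55) = 1, μ(57) = 1, μ(58) = 1, μ(59) = -1, μ(61) = -1, μ(62) = 1, μ(65) = 1, μ(66) = -1, μ(67) = -1, μ(69) = 1, μ(70) = -1, μ(71) = -1, μ(73) = -1, μ(74) = 1, μ(77) = 1, μ(78) = -1, μ(79) = -1, μ(82) = 1, μ(83) = -1, μ(85) = 1, μ(86) = 1, μ(87) = 1, μ(89) = -1, μ(91) = 1, μ(93) = 1, μ(94) = 1, μ(95) = 1, μ(97) = -1, μ(101) = -1, μ(102) = -1, μ(103) = -1, μ(105) = -1, μ(106) = 1, μ(107) = -1, μ(109) = -1, μ(110) = -1, μ(111) = 1, μ(113) = -1, μ(114) = -1, μ(115) = 1, μ(118) = 1, μ(119) = 1, μ(122) = 1, μ(123) = 1, μ(127) = -1, μ(129) = 1, μ(130) = -1, μ(131) = -1, μ(133) = 1, μ(134) = 1, μ(137) = -1, μ(138) = -1, μ(139) = -1, μ(141) = 1, μ(142) = 1, μ(143) = 1, μ(145) = 1, μ(146) = 1, μ(149) = -1, μ(151) = -1, μ(154) = -1, μ(155) = 1, μ(157) = -1, μ(158) = 1, μ(159) = 1, μ(161) = 1, μ(163) = -1, μ(165) = -1, μ(166) = 1, μ(167) = -1, μ(170) = -1, μ(173) = -1, μ(174) = -1, μ(177) = 1, μ(178) = 1, μ(179) = -1, μ(181) = -1, μ(182) = -1, with μ = 0 on non-squarefree integers. Summing μ(k)/k for k where μ(k) ≠ 0 gives -42777633147096095202261336980430876153798047365508655725648588303365613/2698673146402774891360107038836843903137758765182175327729755799791307145 ≈ -0.0159. (PNT ⟺ this sum → 0 as n → ∞.)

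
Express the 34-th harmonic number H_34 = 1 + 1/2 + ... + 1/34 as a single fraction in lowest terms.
H_34 = 54062195834749/13127595717600

Direct summation: H_34 = 1 + 1/2 + ... + 1/34. The least common denominator is lcm(1, ..., 34) = 144403552893600; over this denominator the numerator is 144403552893600 + 72201776446800 + 48134517631200 + 36100888223400 + 28880710578720 + 24067258815600 + 20629078984800 + 18050444111700 + 16044839210400 + 14440355289360 + 13127595717600 + 12033629407800 + 11107965607200 + 10314539492400 + 9626903526240 + 9025222055850 + 8494326640800 + 8022419605200 + 7600186994400 + 7220177644680 + 6876359661600 + 6563797858800 + 6278415343200 + 6016814703900 + 5776142115744 + 5553982803600 + 5348279736800 + 5157269746200 + 4979432858400 + 4813451763120 + 4658179125600 + 4512611027925 + 4375865239200 + 4247163320400 = 594684154182239, so H_34 = 594684154182239/144403552893600; reducing by gcd(594684154182239, 144403552893600) = 11 gives 54062195834749/13127595717600 ≈ 4.11821. (The PNT-adjacent estimate ln(34) + γ ≈ 4.10358 matches within O(1/n).)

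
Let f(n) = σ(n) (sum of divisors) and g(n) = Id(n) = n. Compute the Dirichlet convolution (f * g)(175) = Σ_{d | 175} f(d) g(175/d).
(σ * Id)(175) = 1290

Divisors of 175: [1, 5, 7, 25, 35, 175]. For each d | 175:
  d = 1: σ(1) · Id(175/1) = 1 · 175 = 175
  d = 5: σ(5) · Id(175/5) = 6 · 35 = 210
  d = 7: σ(7) · Id(175/7) = 8 · 25 = 200
  d = 25: σ(25) · Id(175/25) = 31 · 7 = 217
  d = 35: σ(35) · Id(175/35) = 48 · 5 = 240
  d = 175: σ(175) · Id(175/175) = 248 · 1 = 248
Summing: (σ * Id)(175) = 175 + 210 + 200 + 217 + 240 + 248 = 1290.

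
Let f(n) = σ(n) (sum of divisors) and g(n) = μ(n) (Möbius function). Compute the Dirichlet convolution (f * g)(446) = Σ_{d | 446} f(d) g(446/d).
(σ * μ)(446) = 446

Divisors of 446: [1, 2, 223, 446]. For each d | 446:
  d = 1: σ(1) · μ(446/1) = 1 · 1 = 1
  d = 2: σ(2) · μ(446/2) = 3 · -1 = -3
  d = 223: σ(223) · μ(446/223) = 224 · -1 = -224
  d = 446: σ(446) · μ(446/446) = 672 · 1 = 672
Summing: (σ * μ)(446) = 1 + -3 + -224 + 672 = 446.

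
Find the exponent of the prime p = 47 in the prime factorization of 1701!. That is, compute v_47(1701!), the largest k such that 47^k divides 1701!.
v_47(1701!) = 36

Legendre's formula: v_p(n!) = Σ_{k ≥ 1} ⌊n / p^k⌋. For p = 47, n = 1701, the terms are:
  ⌊1701/47^1⌋ = ⌊1701/47⌋ = 36
(the next term ⌊1701/47^2⌋ = 0, terminating the sum). Summing: v_47(1701!) = 36 = 36.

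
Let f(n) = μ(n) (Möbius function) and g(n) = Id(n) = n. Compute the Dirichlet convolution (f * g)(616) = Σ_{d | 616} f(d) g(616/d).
(μ * Id)(616) = 240

Divisors of 616: [1, 2, 4, 7, 8, 11, 14, 22, 28, 44, 56, 77, 88, 154, 308, 616]. For each d | 616:
  d = 1: μ(1) · Id(616/1) = 1 · 616 = 616
  d = 2: μ(2) · Id(616/2) = -1 · 308 = -308
  d = 4: μ(4) · Id(616/4) = 0 · 154 = 0
  d = 7: μ(7) · Id(616/7) = -1 · 88 = -88
  d = 8: μ(8) · Id(616/8) = 0 · 77 = 0
  d = 11: μ(11) · Id(616/11) = -1 · 56 = -56
  d = 14: μ(14) · Id(616/14) = 1 · 44 = 44
  d = 22: μ(22) · Id(616/22) = 1 · 28 = 28
  d = 28: μ(28) · Id(616/28) = 0 · 22 = 0
  d = 44: μ(44) · Id(616/44) = 0 · 14 = 0
  d = 56: μ(56) · Id(616/56) = 0 · 11 = 0
  d = 77: μ(77) · Id(616/77) = 1 · 8 = 8
  d = 88: μ(88) · Id(616/88) = 0 · 7 = 0
  d = 154: μ(154) · Id(616/154) = -1 · 4 = -4
  d = 308: μ(308) · Id(616/308) = 0 · 2 = 0
  d = 616: μ(616) · Id(616/616) = 0 · 1 = 0
Summing: (μ * Id)(616) = 616 + -308 + 0 + -88 + 0 + -56 + 44 + 28 + 0 + 0 + 0 + 8 + 0 + -4 + 0 + 0 = 240.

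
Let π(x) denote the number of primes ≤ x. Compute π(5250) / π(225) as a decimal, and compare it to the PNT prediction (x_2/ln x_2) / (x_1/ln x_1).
π(5250)/π(225) = 697/48 ≈ 14.5208;  PNT prediction ≈ 14.7532.

π(225) = 48 and π(5250) = 697, so π(5250)/π(225) ≈ 14.5208. The PNT-predicted ratio is (5250/ln(5250)) / (225/ln(225)) ≈ 14.7532. The two agree to within a few percent, as expected.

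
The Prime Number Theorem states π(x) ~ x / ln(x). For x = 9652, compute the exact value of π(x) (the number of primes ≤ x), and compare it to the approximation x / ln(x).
π(9652) = 1192;  x/ln(x) ≈ 1052.00;  relative error ≈ 11.75%.

Directly count primes up to 9652: π(9652) = 1192. The PNT approximation gives 9652/ln(9652) ≈ 9652/9.17492 ≈ 1052.00. Relative error (π(x) − x/ln(x)) / π(x) ≈ 11.75%; the approximation is known to undercount slightly (Li(x) is a better estimate).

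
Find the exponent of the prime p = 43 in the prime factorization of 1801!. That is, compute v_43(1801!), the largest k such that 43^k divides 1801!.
v_43(1801!) = 41

Legendre's formula: v_p(n!) = Σ_{k ≥ 1} ⌊n / p^k⌋. For p = 43, n = 1801, the terms are:
  ⌊1801/43^1⌋ = ⌊1801/43⌋ = 41
(the next term ⌊1801/43^2⌋ = 0, terminating the sum). Summing: v_43(1801!) = 41 = 41.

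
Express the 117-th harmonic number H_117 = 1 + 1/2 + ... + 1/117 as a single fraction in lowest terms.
H_117 = 92871598140184128096692969865041386290666258684529/17379782769567790172972927968296006432665936992320

Direct summation: H_117 = 1 + 1/2 + ... + 1/117. The least common denominator is lcm(1, ..., 117) = 955888052326228459513511038256280353796626534577600; over this denominator the numerator is 955888052326228459513511038256280353796626534577600 + 477944026163114229756755519128140176898313267288800 + 318629350775409486504503679418760117932208844859200 + 238972013081557114878377759564070088449156633644400 + 191177610465245691902702207651256070759325306915520 + 159314675387704743252251839709380058966104422429600 + 136555436046604065644787291179468621970946647796800 + 119486006540778557439188879782035044224578316822200 + 106209783591803162168167893139586705977402948286400 + 95588805232622845951351103825628035379662653457760 + 86898913847838950864864639841480032163329684961600 + 79657337693852371626125919854690029483052211214800 + 73529850178940650731808541404329257984355887275200 + 68277718023302032822393645589734310985473323898400 + 63725870155081897300900735883752023586441768971840 + 59743003270389278719594439891017522112289158411100 + 56228708960366379971383002250369432576272149092800 + 53104891795901581084083946569793352988701474143200 + 50309897490854129448079528329277913357717186030400 + 47794402616311422975675551912814017689831326728880 + 45518478682201355214929097059822873990315549265600 + 43449456923919475432432319920740016081664842480800 + 41560350101140367804935262532881754512896805851200 + 39828668846926185813062959927345014741526105607400 + 38235522093049138380540441530251214151865061383104 + 36764925089470325365904270702164628992177943637600 + 35403261197267720722722631046528901992467649428800 + 34138859011651016411196822794867155492736661949200 + 32961656976766498603914173732975184613676777054400 + 31862935077540948650450367941876011793220884485920 + 30835098462136401919790678653428398509568597889600 + 29871501635194639359797219945508761056144579205550 + 28966304615946316954954879947160010721109894987200 + 28114354480183189985691501125184716288136074546400 + 27311087209320813128957458235893724394189329559360 + 26552445897950790542041973284896676494350737071600 + 25834812225033201608473271304223793345854771204800 + 25154948745427064724039764164638956678858593015200 + 24509950059646883577269513801443085994785295758400 + 23897201308155711487837775956407008844915663364440 + 23314342739664108768622220445275130580405525233600 + 22759239341100677607464548529911436995157774632800 + 22229954705261126965430489261773961716200617083200 + 21724728461959737716216159960370008040832421240400 + 21241956718360632433633578627917341195480589657280 + 20780175050570183902467631266440877256448402925600 + 20338043666515499138585341239495326676523968820800 + 19914334423463092906531479963672507370763052803700 + 19507919435229152234969613025638374567278092542400 + 19117761046524569190270220765125607075932530691552 + 18742902986788793323794334083456477525424049697600 + 18382462544735162682952135351082314496088971818800 + 18035623628796763387047378080307176486728802539200 + 17701630598633860361361315523264450996233824714400 + 17379782769567790172972927968296006432665936992320 + 17069429505825508205598411397433577746368330974600 + 16769965830284709816026509443092637785905728676800 + 16480828488383249301957086866487592306838388527200 + 16201492412308956940906966750106446674519093806400 + 15931467538770474325225183970938005896610442242960 + 15670295939774237041205098987807874652403713681600 + 15417549231068200959895339326714199254784298944800 + 15172826227400451738309699019940957996771849755200 + 14935750817597319679898609972754380528072289602775 + 14705970035788130146361708280865851596871177455040 + 14483152307973158477477439973580005360554947493600 + 14266985855615350141992702063526572444725769172800 + 14057177240091594992845750562592358144068037273200 + 13853450033713455934978420844293918170965601950400 + 13655543604660406564478729117946862197094664779680 + 13463212004594767035401563919102540194318683585600 + 13276222948975395271020986642448338247175368535800 + 13094356881181211774157685455565484298583925131200 + 12917406112516600804236635652111896672927385602400 + 12745174031016379460180147176750404717288353794368 + 12577474372713532362019882082319478339429296507600 + 12414130549691278694980662834497147451904240708800 + 12254975029823441788634756900721542997392647879200 + 12099848763623145057133051117168105744261095374400 + 11948600654077855743918887978203504422457831682220 + 11801087065755906907574210348842967330822549809600 + 11657171369832054384311110222637565290202762616800 + 11516723522002752524259169135617835587911163067200 + 11379619670550338803732274264955718497578887316400 + 11245741792073275994276600450073886515254429818560 + 11114977352630563482715244630886980858100308541600 + 10987218992255499534638057910991728204558925684800 + 10862364230979868858108079980185004020416210620200 + 10740315194676724264196753238834610716816028478400 + 10620978359180316216816789313958670597740294828640 + 10504264311277235818829791629189893997765126753600 + 10390087525285091951233815633220438628224201462800 + 10278366154045467306596892884476132836522865963200 + 10169021833257749569292670619747663338261984410400 + 10061979498170825889615905665855582671543437206080 + 9957167211731546453265739981836253685381526401850 + 9854516003363179994984649878930725296872438500800 + 9753959717614576117484806512819187283639046271200 + 9655434871982105651651626649053336907036631662400 + 9558880523262284595135110382562803537966265345776 + 9464238141843846133797138992636439146501252817600 + 9371451493394396661897167041728238762712024848800 + 9280466527439111257412728526760003434918704219200 + 9191231272367581341476067675541157248044485909400 + 9103695736440271042985819411964574798063109853120 + 9017811814398381693523689040153588243364401269600 + 8933533199310546350593561105198881811183425556800 + 8850815299316930180680657761632225498116912357200 + 8769615158956224399206523286754865631161711326400 + 8689891384783895086486463984148003216332968496160 + 8611604075011067202824423768074597781951590401600 + 8534714752912754102799205698716788873184165487300 + 8459186303771933270031071135011330564571916235200 + 8384982915142354908013254721546318892952864338400 + 8312070020228073560987052506576350902579361170240 + 8240414244191624650978543433243796153419194263600 + 8169983353215627859089837933814361998261765252800 = 5107937897710127045318113342577276245986644227649095, so H_117 = 5107937897710127045318113342577276245986644227649095/955888052326228459513511038256280353796626534577600; reducing by gcd(5107937897710127045318113342577276245986644227649095, 955888052326228459513511038256280353796626534577600) = 55 gives 92871598140184128096692969865041386290666258684529/17379782769567790172972927968296006432665936992320 ≈ 5.34366. (The PNT-adjacent estimate ln(117) + γ ≈ 5.33939 matches within O(1/n).)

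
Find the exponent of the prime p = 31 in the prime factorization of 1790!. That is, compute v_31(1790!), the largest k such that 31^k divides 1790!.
v_31(1790!) = 58

Legendre's formula: v_p(n!) = Σ_{k ≥ 1} ⌊n / p^k⌋. For p = 31, n = 1790, the terms are:
  ⌊1790/31^1⌋ = ⌊1790/31⌋ = 57
  ⌊1790/31^2⌋ = ⌊1790/961⌋ = 1
(the next term ⌊1790/31^3⌋ = 0, terminating the sum). Summing: v_31(1790!) = 57 + 1 = 58.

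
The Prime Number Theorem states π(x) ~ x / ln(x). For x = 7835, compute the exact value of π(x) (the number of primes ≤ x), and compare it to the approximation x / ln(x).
π(7835) = 990;  x/ln(x) ≈ 873.82;  relative error ≈ 11.74%.

Directly count primes up to 7835: π(7835) = 990. The PNT approximation gives 7835/ln(7835) ≈ 7835/8.96636 ≈ 873.82. Relative error (π(x) − x/ln(x)) / π(x) ≈ 11.74%; the approximation is known to undercount slightly (Li(x) is a better estimate).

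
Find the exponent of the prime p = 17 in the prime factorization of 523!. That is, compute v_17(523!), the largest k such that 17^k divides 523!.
v_17(523!) = 31

Legendre's formula: v_p(n!) = Σ_{k ≥ 1} ⌊n / p^k⌋. For p = 17, n = 523, the terms are:
  ⌊523/17^1⌋ = ⌊523/17⌋ = 30
  ⌊523/17^2⌋ = ⌊523/289⌋ = 1
(the next term ⌊523/17^3⌋ = 0, terminating the sum). Summing: v_17(523!) = 30 + 1 = 31.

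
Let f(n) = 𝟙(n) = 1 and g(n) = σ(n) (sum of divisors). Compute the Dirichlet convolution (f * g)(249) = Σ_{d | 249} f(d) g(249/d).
(𝟙 * σ)(249) = 425

Divisors of 249: [1, 3, 83, 249]. For each d | 249:
  d = 1: 𝟙(1) · σ(249/1) = 1 · 336 = 336
  d = 3: 𝟙(3) · σ(249/3) = 1 · 84 = 84
  d = 83: 𝟙(83) · σ(249/83) = 1 · 4 = 4
  d = 249: 𝟙(249) · σ(249/249) = 1 · 1 = 1
Summing: (𝟙 * σ)(249) = 336 + 84 + 4 + 1 = 425.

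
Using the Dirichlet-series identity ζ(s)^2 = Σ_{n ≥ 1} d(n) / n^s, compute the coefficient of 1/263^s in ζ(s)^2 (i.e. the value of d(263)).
d(263) = 2

ζ(s)^2 = (Σ 1/m^s)(Σ 1/k^s). The coefficient of 1/n^s in the product is the number of ordered pairs (m, k) with mk = n, which equals d(n). For n = 263, divisors are [1, 263], so d(263) = 2.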